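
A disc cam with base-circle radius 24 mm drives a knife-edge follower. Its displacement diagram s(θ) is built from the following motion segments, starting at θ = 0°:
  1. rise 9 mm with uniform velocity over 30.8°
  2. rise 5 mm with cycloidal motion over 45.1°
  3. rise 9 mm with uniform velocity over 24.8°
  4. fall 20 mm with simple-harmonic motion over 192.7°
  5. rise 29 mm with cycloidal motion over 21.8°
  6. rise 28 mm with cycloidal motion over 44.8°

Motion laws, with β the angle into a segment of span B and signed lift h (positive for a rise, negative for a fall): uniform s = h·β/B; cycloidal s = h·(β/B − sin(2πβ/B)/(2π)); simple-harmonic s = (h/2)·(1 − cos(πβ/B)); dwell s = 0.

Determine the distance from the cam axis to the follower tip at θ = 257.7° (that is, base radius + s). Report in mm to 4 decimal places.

seg 1 [0°–30.8°] uniform, h=9: full span → s += 9 → s = 9.0000
seg 2 [30.8°–75.9°] cycloidal, h=5: full span → s += 5 → s = 14.0000
seg 3 [75.9°–100.7°] uniform, h=9: full span → s += 9 → s = 23.0000
seg 4 [100.7°–293.4°] simple-harmonic, h=-20: θ=257.7° here. β=157, B=192.7. -20/2·(1 − cos(π·0.8147)) = -18.3536 → s = 4.6464
radial distance = base radius + s = 24 + 4.6464 = 28.6464

28.6464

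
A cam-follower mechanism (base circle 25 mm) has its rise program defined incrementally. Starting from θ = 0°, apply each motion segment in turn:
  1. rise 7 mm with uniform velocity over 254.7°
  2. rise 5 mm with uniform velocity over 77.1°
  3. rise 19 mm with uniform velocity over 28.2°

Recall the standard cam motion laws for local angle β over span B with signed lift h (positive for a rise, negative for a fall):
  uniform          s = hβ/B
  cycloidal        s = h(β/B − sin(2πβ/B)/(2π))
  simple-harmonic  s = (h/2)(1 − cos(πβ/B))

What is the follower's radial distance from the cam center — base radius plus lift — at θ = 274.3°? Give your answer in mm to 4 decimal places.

seg 1 [0°–254.7°] uniform, h=7: full span → s += 7 → s = 7.0000
seg 2 [254.7°–331.8°] uniform, h=5: θ=274.3° here. β=19.6, B=77.1. 5·19.6/77.1 = 1.2711 → s = 8.2711
radial distance = base radius + s = 25 + 8.2711 = 33.2711

33.2711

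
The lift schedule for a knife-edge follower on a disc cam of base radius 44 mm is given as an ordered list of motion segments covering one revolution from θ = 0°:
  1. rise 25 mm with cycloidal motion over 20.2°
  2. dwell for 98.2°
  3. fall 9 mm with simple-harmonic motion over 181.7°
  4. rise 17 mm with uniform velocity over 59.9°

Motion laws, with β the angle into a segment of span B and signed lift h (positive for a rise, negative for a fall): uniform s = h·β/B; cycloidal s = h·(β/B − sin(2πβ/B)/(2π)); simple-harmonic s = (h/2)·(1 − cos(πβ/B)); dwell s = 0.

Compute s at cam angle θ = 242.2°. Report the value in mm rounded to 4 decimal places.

seg 1 [0°–20.2°] cycloidal, h=25: full span → s += 25 → s = 25.0000
seg 2 [20.2°–118.4°] dwell: s stays 25.0000
seg 3 [118.4°–300.1°] simple-harmonic, h=-9: θ=242.2° here. β=123.8, B=181.7. -9/2·(1 − cos(π·0.6813)) = -6.9272 → s = 18.0728

18.0728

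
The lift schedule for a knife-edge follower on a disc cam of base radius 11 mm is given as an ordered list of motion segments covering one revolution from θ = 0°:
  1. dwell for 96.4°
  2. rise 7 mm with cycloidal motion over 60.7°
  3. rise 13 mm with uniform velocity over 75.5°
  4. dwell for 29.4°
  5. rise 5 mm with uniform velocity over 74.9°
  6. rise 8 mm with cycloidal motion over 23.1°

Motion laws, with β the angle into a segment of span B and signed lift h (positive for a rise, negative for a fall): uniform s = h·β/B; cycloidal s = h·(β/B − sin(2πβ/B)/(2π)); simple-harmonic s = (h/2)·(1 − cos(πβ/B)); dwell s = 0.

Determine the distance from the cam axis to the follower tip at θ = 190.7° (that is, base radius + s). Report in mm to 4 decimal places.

seg 1 [0°–96.4°] dwell: s stays 0.0000
seg 2 [96.4°–157.1°] cycloidal, h=7: full span → s += 7 → s = 7.0000
seg 3 [157.1°–232.6°] uniform, h=13: θ=190.7° here. β=33.6, B=75.5. 13·33.6/75.5 = 5.7854 → s = 12.7854
radial distance = base radius + s = 11 + 12.7854 = 23.7854

23.7854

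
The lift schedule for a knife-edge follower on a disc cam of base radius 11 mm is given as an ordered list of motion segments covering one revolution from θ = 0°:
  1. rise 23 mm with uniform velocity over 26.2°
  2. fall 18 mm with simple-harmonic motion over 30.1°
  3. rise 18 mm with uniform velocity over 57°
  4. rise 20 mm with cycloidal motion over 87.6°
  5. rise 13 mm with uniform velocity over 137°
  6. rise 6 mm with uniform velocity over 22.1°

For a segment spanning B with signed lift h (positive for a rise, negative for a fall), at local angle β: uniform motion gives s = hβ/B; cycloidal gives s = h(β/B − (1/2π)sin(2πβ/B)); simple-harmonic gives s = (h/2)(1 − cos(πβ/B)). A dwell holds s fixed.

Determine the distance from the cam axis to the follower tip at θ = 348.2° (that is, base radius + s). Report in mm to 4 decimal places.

seg 1 [0°–26.2°] uniform, h=23: full span → s += 23 → s = 23.0000
seg 2 [26.2°–56.3°] simple-harmonic, h=-18: full span → s += -18 → s = 5.0000
seg 3 [56.3°–113.3°] uniform, h=18: full span → s += 18 → s = 23.0000
seg 4 [113.3°–200.9°] cycloidal, h=20: full span → s += 20 → s = 43.0000
seg 5 [200.9°–337.9°] uniform, h=13: full span → s += 13 → s = 56.0000
seg 6 [337.9°–360°] uniform, h=6: θ=348.2° here. β=10.3, B=22.1. 6·10.3/22.1 = 2.7964 → s = 58.7964
radial distance = base radius + s = 11 + 58.7964 = 69.7964

69.7964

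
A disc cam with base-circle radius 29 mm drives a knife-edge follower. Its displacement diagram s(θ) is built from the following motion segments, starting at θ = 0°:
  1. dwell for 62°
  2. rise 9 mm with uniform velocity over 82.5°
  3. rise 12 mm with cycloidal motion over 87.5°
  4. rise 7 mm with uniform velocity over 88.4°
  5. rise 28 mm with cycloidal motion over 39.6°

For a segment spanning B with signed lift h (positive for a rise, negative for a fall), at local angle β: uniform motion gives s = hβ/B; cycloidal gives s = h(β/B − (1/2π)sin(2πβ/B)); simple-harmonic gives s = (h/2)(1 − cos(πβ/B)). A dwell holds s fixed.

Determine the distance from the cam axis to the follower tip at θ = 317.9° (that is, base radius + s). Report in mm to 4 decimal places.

seg 1 [0°–62°] dwell: s stays 0.0000
seg 2 [62°–144.5°] uniform, h=9: full span → s += 9 → s = 9.0000
seg 3 [144.5°–232°] cycloidal, h=12: full span → s += 12 → s = 21.0000
seg 4 [232°–320.4°] uniform, h=7: θ=317.9° here. β=85.9, B=88.4. 7·85.9/88.4 = 6.8020 → s = 27.8020
radial distance = base radius + s = 29 + 27.8020 = 56.8020

56.8020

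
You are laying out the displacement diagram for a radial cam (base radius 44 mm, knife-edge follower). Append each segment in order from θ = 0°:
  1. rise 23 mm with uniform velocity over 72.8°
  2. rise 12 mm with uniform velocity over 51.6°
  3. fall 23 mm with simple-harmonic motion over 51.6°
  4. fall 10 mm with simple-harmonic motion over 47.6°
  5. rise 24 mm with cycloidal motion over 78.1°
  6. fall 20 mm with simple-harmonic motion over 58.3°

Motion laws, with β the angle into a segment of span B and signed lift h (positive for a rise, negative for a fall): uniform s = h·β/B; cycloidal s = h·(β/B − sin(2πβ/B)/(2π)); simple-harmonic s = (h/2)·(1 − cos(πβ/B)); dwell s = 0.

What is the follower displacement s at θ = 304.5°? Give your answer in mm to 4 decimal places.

seg 1 [0°–72.8°] uniform, h=23: full span → s += 23 → s = 23.0000
seg 2 [72.8°–124.4°] uniform, h=12: full span → s += 12 → s = 35.0000
seg 3 [124.4°–176°] simple-harmonic, h=-23: full span → s += -23 → s = 12.0000
seg 4 [176°–223.6°] simple-harmonic, h=-10: full span → s += -10 → s = 2.0000
seg 5 [223.6°–301.7°] cycloidal, h=24: full span → s += 24 → s = 26.0000
seg 6 [301.7°–360°] simple-harmonic, h=-20: θ=304.5° here. β=2.8, B=58.3. -20/2·(1 − cos(π·0.0480)) = -0.1136 → s = 25.8864

25.8864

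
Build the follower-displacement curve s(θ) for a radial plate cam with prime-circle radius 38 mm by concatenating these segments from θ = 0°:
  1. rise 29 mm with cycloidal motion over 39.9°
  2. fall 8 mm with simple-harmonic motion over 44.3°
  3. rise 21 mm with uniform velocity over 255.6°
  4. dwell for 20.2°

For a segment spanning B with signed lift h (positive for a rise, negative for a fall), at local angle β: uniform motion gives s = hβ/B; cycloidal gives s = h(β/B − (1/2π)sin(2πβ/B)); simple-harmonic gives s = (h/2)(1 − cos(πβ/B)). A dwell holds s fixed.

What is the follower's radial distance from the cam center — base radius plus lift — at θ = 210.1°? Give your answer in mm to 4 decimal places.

seg 1 [0°–39.9°] cycloidal, h=29: full span → s += 29 → s = 29.0000
seg 2 [39.9°–84.2°] simple-harmonic, h=-8: full span → s += -8 → s = 21.0000
seg 3 [84.2°–339.8°] uniform, h=21: θ=210.1° here. β=125.9, B=255.6. 21·125.9/255.6 = 10.3439 → s = 31.3439
radial distance = base radius + s = 38 + 31.3439 = 69.3439

69.3439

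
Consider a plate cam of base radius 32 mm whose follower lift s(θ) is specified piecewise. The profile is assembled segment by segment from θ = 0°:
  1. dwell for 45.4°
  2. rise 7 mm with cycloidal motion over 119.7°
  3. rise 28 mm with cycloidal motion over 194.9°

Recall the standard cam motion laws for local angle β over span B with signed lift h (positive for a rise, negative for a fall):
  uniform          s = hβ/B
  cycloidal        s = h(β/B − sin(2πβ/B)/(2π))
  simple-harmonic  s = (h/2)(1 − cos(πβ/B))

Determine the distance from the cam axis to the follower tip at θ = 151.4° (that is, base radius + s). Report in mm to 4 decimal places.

seg 1 [0°–45.4°] dwell: s stays 0.0000
seg 2 [45.4°–165.1°] cycloidal, h=7: θ=151.4° here. β=106, B=119.7. 7·(0.8855 − sin(2π·0.8855)/(2π)) = 6.9327 → s = 6.9327
radial distance = base radius + s = 32 + 6.9327 = 38.9327

38.9327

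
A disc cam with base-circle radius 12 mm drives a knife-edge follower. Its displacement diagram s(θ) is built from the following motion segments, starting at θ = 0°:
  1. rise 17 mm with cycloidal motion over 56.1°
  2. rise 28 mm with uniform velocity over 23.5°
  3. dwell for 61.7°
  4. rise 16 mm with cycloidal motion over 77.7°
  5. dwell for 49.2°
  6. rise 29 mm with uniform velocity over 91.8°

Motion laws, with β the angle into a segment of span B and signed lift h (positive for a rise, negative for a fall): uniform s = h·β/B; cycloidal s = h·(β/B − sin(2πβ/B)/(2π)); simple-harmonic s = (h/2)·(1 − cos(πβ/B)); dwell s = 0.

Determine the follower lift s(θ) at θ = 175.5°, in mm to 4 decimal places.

seg 1 [0°–56.1°] cycloidal, h=17: full span → s += 17 → s = 17.0000
seg 2 [56.1°–79.6°] uniform, h=28: full span → s += 28 → s = 45.0000
seg 3 [79.6°–141.3°] dwell: s stays 45.0000
seg 4 [141.3°–219°] cycloidal, h=16: θ=175.5° here. β=34.2, B=77.7. 16·(0.4402 − sin(2π·0.4402)/(2π)) = 6.1073 → s = 51.1073

51.1073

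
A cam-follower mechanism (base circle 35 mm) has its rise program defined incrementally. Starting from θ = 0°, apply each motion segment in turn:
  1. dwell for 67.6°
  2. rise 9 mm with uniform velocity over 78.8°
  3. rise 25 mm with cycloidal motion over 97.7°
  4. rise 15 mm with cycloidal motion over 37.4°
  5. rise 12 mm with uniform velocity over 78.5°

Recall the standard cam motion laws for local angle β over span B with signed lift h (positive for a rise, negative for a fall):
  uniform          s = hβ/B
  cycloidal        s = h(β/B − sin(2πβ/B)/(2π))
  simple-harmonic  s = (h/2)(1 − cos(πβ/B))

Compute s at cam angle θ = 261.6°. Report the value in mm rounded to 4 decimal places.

seg 1 [0°–67.6°] dwell: s stays 0.0000
seg 2 [67.6°–146.4°] uniform, h=9: full span → s += 9 → s = 9.0000
seg 3 [146.4°–244.1°] cycloidal, h=25: full span → s += 25 → s = 34.0000
seg 4 [244.1°–281.5°] cycloidal, h=15: θ=261.6° here. β=17.5, B=37.4. 15·(0.4679 − sin(2π·0.4679)/(2π)) = 6.5407 → s = 40.5407

40.5407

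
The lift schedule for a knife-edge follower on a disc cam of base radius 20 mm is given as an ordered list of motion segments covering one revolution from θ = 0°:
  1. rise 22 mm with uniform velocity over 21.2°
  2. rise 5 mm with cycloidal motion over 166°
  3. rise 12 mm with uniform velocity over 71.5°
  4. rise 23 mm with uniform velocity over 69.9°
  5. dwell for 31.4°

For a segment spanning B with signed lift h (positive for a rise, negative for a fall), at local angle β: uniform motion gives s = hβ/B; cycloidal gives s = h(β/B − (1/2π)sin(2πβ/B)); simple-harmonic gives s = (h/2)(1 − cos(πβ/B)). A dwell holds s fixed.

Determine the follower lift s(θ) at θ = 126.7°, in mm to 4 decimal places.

seg 1 [0°–21.2°] uniform, h=22: full span → s += 22 → s = 22.0000
seg 2 [21.2°–187.2°] cycloidal, h=5: θ=126.7° here. β=105.5, B=166. 5·(0.6355 − sin(2π·0.6355)/(2π)) = 3.7764 → s = 25.7764

25.7764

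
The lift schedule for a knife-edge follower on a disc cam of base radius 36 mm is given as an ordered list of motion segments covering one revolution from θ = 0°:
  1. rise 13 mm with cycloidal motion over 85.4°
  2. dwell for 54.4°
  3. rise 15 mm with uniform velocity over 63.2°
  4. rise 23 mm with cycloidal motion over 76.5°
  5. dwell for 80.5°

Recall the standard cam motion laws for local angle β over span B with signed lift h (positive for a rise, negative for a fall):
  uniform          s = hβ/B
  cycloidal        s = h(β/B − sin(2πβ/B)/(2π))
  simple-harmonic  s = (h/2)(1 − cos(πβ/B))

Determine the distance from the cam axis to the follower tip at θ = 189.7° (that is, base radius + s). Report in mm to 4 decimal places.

seg 1 [0°–85.4°] cycloidal, h=13: full span → s += 13 → s = 13.0000
seg 2 [85.4°–139.8°] dwell: s stays 13.0000
seg 3 [139.8°–203°] uniform, h=15: θ=189.7° here. β=49.9, B=63.2. 15·49.9/63.2 = 11.8434 → s = 24.8434
radial distance = base radius + s = 36 + 24.8434 = 60.8434

60.8434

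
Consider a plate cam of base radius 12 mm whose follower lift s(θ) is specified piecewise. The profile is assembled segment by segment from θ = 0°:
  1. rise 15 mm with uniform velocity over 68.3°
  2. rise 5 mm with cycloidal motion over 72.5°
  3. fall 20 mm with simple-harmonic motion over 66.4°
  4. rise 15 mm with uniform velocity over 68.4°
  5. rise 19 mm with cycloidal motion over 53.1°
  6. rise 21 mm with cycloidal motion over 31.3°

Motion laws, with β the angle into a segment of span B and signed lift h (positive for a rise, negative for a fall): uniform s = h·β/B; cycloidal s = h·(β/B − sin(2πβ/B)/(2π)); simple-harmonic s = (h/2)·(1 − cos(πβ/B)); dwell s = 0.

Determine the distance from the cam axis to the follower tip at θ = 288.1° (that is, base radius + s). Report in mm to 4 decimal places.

seg 1 [0°–68.3°] uniform, h=15: full span → s += 15 → s = 15.0000
seg 2 [68.3°–140.8°] cycloidal, h=5: full span → s += 5 → s = 20.0000
seg 3 [140.8°–207.2°] simple-harmonic, h=-20: full span → s += -20 → s = 0.0000
seg 4 [207.2°–275.6°] uniform, h=15: full span → s += 15 → s = 15.0000
seg 5 [275.6°–328.7°] cycloidal, h=19: θ=288.1° here. β=12.5, B=53.1. 19·(0.2354 − sin(2π·0.2354)/(2π)) = 1.4615 → s = 16.4615
radial distance = base radius + s = 12 + 16.4615 = 28.4615

28.4615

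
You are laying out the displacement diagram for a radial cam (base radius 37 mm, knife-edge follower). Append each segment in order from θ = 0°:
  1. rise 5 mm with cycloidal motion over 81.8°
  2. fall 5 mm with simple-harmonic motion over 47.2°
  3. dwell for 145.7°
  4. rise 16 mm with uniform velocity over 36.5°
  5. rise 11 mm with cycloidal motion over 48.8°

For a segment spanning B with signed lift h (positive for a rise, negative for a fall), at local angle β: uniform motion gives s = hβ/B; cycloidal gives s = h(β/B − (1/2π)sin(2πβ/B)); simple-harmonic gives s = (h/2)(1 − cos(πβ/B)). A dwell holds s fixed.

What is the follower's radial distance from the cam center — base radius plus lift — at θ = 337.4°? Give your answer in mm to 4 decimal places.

seg 1 [0°–81.8°] cycloidal, h=5: full span → s += 5 → s = 5.0000
seg 2 [81.8°–129°] simple-harmonic, h=-5: full span → s += -5 → s = 0.0000
seg 3 [129°–274.7°] dwell: s stays 0.0000
seg 4 [274.7°–311.2°] uniform, h=16: full span → s += 16 → s = 16.0000
seg 5 [311.2°–360°] cycloidal, h=11: θ=337.4° here. β=26.2, B=48.8. 11·(0.5369 − sin(2π·0.5369)/(2π)) = 6.3079 → s = 22.3079
radial distance = base radius + s = 37 + 22.3079 = 59.3079

59.3079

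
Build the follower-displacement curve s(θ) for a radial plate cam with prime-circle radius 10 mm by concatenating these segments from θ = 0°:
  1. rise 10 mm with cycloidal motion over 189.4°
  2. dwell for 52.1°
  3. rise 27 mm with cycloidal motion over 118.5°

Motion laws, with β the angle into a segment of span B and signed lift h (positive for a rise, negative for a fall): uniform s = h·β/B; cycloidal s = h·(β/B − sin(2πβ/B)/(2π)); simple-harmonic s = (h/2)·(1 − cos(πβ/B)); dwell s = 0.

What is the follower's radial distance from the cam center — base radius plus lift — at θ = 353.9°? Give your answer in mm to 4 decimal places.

seg 1 [0°–189.4°] cycloidal, h=10: full span → s += 10 → s = 10.0000
seg 2 [189.4°–241.5°] dwell: s stays 10.0000
seg 3 [241.5°–360°] cycloidal, h=27: θ=353.9° here. β=112.4, B=118.5. 27·(0.9485 − sin(2π·0.9485)/(2π)) = 26.9759 → s = 36.9759
radial distance = base radius + s = 10 + 36.9759 = 46.9759

46.9759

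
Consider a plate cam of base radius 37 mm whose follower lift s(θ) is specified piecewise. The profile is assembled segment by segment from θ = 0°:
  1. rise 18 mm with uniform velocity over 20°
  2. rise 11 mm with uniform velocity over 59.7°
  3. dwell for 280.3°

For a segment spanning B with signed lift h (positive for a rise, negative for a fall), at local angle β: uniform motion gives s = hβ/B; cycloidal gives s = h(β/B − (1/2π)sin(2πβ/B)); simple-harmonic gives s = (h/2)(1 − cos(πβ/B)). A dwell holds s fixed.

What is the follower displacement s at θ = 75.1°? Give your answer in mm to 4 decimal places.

seg 1 [0°–20°] uniform, h=18: full span → s += 18 → s = 18.0000
seg 2 [20°–79.7°] uniform, h=11: θ=75.1° here. β=55.1, B=59.7. 11·55.1/59.7 = 10.1524 → s = 28.1524

28.1524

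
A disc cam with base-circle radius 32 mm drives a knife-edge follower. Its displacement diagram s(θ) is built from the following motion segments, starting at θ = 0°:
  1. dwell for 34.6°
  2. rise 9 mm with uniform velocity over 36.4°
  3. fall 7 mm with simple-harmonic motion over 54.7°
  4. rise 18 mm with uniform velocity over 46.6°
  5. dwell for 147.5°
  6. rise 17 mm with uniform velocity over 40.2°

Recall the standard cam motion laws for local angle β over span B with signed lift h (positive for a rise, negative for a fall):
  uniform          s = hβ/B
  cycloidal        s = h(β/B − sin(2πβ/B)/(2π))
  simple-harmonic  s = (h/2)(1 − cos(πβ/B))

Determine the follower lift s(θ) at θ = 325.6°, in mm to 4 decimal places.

seg 1 [0°–34.6°] dwell: s stays 0.0000
seg 2 [34.6°–71°] uniform, h=9: full span → s += 9 → s = 9.0000
seg 3 [71°–125.7°] simple-harmonic, h=-7: full span → s += -7 → s = 2.0000
seg 4 [125.7°–172.3°] uniform, h=18: full span → s += 18 → s = 20.0000
seg 5 [172.3°–319.8°] dwell: s stays 20.0000
seg 6 [319.8°–360°] uniform, h=17: θ=325.6° here. β=5.8, B=40.2. 17·5.8/40.2 = 2.4527 → s = 22.4527

22.4527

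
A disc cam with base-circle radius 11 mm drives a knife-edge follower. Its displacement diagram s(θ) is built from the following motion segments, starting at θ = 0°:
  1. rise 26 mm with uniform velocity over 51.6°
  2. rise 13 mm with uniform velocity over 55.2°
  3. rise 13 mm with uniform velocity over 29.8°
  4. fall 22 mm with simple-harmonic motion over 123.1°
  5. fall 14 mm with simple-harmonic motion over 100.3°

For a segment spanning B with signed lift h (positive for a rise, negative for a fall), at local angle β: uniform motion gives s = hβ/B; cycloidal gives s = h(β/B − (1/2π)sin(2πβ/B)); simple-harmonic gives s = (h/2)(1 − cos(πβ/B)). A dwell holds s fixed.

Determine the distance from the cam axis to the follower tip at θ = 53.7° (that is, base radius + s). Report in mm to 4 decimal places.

seg 1 [0°–51.6°] uniform, h=26: full span → s += 26 → s = 26.0000
seg 2 [51.6°–106.8°] uniform, h=13: θ=53.7° here. β=2.1, B=55.2. 13·2.1/55.2 = 0.4946 → s = 26.4946
radial distance = base radius + s = 11 + 26.4946 = 37.4946

37.4946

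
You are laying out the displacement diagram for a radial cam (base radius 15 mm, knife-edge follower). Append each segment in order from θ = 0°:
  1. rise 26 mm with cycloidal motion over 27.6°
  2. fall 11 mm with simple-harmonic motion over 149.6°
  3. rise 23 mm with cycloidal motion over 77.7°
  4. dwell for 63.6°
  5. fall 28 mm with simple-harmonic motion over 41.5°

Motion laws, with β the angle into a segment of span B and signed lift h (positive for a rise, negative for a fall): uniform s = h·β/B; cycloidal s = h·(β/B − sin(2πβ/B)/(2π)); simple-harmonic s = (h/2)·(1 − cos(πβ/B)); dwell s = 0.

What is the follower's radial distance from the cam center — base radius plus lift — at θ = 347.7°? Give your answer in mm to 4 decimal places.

seg 1 [0°–27.6°] cycloidal, h=26: full span → s += 26 → s = 26.0000
seg 2 [27.6°–177.2°] simple-harmonic, h=-11: full span → s += -11 → s = 15.0000
seg 3 [177.2°–254.9°] cycloidal, h=23: full span → s += 23 → s = 38.0000
seg 4 [254.9°–318.5°] dwell: s stays 38.0000
seg 5 [318.5°–360°] simple-harmonic, h=-28: θ=347.7° here. β=29.2, B=41.5. -28/2·(1 − cos(π·0.7036)) = -22.3571 → s = 15.6429
radial distance = base radius + s = 15 + 15.6429 = 30.6429

30.6429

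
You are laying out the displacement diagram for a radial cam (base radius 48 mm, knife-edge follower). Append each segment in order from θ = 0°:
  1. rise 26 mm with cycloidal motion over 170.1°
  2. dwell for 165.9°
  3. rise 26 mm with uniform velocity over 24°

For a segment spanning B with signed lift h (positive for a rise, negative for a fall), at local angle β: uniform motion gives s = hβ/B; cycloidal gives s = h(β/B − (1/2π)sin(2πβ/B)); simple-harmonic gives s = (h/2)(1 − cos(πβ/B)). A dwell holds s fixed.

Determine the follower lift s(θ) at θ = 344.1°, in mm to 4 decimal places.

seg 1 [0°–170.1°] cycloidal, h=26: full span → s += 26 → s = 26.0000
seg 2 [170.1°–336°] dwell: s stays 26.0000
seg 3 [336°–360°] uniform, h=26: θ=344.1° here. β=8.1, B=24. 26·8.1/24 = 8.7750 → s = 34.7750

34.7750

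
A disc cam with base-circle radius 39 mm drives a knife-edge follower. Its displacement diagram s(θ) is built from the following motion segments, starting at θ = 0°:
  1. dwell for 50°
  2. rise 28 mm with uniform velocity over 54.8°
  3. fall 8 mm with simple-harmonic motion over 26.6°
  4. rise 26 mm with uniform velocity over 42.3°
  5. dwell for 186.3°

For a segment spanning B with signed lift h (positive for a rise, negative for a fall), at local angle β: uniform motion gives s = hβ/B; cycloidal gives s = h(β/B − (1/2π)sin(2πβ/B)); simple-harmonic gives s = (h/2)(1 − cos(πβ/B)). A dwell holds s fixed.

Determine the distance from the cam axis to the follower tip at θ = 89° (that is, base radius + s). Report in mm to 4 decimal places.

seg 1 [0°–50°] dwell: s stays 0.0000
seg 2 [50°–104.8°] uniform, h=28: θ=89° here. β=39, B=54.8. 28·39/54.8 = 19.9270 → s = 19.9270
radial distance = base radius + s = 39 + 19.9270 = 58.9270

58.9270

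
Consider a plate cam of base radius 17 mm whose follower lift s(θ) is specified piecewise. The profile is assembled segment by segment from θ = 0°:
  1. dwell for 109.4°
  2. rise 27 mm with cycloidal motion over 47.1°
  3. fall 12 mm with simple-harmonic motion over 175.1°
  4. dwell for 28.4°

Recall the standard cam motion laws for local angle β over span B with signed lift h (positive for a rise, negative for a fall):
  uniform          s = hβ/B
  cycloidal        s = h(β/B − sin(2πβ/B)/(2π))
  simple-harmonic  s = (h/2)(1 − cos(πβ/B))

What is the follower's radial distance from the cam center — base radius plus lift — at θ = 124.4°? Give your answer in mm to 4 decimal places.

seg 1 [0°–109.4°] dwell: s stays 0.0000
seg 2 [109.4°–156.5°] cycloidal, h=27: θ=124.4° here. β=15, B=47.1. 27·(0.3185 − sin(2π·0.3185)/(2π)) = 4.6931 → s = 4.6931
radial distance = base radius + s = 17 + 4.6931 = 21.6931

21.6931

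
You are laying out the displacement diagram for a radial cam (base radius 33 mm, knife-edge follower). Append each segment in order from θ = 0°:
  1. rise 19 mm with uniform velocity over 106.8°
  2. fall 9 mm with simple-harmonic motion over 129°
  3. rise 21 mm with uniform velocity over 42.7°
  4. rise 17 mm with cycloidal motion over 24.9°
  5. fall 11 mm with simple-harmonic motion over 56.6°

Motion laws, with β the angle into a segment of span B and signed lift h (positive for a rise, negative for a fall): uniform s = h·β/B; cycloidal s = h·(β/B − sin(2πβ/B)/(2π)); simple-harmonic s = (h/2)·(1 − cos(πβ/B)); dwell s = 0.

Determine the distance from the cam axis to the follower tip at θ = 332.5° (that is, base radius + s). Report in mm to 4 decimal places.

seg 1 [0°–106.8°] uniform, h=19: full span → s += 19 → s = 19.0000
seg 2 [106.8°–235.8°] simple-harmonic, h=-9: full span → s += -9 → s = 10.0000
seg 3 [235.8°–278.5°] uniform, h=21: full span → s += 21 → s = 31.0000
seg 4 [278.5°–303.4°] cycloidal, h=17: full span → s += 17 → s = 48.0000
seg 5 [303.4°–360°] simple-harmonic, h=-11: θ=332.5° here. β=29.1, B=56.6. -11/2·(1 − cos(π·0.5141)) = -5.7441 → s = 42.2559
radial distance = base radius + s = 33 + 42.2559 = 75.2559

75.2559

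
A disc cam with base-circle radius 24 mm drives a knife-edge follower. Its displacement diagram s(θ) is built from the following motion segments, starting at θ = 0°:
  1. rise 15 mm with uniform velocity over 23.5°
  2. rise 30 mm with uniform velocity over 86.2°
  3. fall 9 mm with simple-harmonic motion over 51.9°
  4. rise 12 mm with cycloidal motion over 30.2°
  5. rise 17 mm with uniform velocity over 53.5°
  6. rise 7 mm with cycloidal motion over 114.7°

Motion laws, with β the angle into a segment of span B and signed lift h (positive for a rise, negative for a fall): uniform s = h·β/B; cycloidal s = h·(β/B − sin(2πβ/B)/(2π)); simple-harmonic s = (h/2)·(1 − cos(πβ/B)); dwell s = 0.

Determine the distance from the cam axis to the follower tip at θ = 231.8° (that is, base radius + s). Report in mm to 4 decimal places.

seg 1 [0°–23.5°] uniform, h=15: full span → s += 15 → s = 15.0000
seg 2 [23.5°–109.7°] uniform, h=30: full span → s += 30 → s = 45.0000
seg 3 [109.7°–161.6°] simple-harmonic, h=-9: full span → s += -9 → s = 36.0000
seg 4 [161.6°–191.8°] cycloidal, h=12: full span → s += 12 → s = 48.0000
seg 5 [191.8°–245.3°] uniform, h=17: θ=231.8° here. β=40, B=53.5. 17·40/53.5 = 12.7103 → s = 60.7103
radial distance = base radius + s = 24 + 60.7103 = 84.7103

84.7103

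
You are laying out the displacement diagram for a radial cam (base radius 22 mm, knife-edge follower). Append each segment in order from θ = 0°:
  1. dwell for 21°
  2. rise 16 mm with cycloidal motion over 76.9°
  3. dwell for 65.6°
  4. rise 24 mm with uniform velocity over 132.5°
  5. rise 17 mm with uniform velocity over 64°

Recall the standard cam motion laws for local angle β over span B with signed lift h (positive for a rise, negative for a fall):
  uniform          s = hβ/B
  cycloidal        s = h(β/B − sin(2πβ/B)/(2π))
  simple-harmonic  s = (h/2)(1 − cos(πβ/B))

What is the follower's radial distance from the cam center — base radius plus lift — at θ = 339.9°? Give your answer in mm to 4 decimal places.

seg 1 [0°–21°] dwell: s stays 0.0000
seg 2 [21°–97.9°] cycloidal, h=16: full span → s += 16 → s = 16.0000
seg 3 [97.9°–163.5°] dwell: s stays 16.0000
seg 4 [163.5°–296°] uniform, h=24: full span → s += 24 → s = 40.0000
seg 5 [296°–360°] uniform, h=17: θ=339.9° here. β=43.9, B=64. 17·43.9/64 = 11.6609 → s = 51.6609
radial distance = base radius + s = 22 + 51.6609 = 73.6609

73.6609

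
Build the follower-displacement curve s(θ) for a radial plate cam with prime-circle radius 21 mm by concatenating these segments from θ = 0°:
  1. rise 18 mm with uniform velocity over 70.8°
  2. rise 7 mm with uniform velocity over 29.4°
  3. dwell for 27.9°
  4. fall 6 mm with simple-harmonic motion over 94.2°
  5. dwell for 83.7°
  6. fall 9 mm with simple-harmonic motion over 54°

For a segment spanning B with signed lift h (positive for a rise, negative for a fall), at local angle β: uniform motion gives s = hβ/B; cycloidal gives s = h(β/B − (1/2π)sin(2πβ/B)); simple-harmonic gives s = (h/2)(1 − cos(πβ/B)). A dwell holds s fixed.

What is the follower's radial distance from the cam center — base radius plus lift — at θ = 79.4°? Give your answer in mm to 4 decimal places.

seg 1 [0°–70.8°] uniform, h=18: full span → s += 18 → s = 18.0000
seg 2 [70.8°–100.2°] uniform, h=7: θ=79.4° here. β=8.6, B=29.4. 7·8.6/29.4 = 2.0476 → s = 20.0476
radial distance = base radius + s = 21 + 20.0476 = 41.0476

41.0476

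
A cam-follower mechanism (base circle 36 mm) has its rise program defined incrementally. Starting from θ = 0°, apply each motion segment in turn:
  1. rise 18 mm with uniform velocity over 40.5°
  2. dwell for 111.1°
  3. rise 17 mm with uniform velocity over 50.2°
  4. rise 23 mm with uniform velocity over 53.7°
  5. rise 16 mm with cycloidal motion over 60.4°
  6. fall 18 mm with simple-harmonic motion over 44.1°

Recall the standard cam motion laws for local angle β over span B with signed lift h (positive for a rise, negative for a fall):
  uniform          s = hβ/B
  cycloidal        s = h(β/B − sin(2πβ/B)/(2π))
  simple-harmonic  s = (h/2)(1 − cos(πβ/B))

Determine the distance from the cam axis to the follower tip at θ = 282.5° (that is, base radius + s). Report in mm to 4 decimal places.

seg 1 [0°–40.5°] uniform, h=18: full span → s += 18 → s = 18.0000
seg 2 [40.5°–151.6°] dwell: s stays 18.0000
seg 3 [151.6°–201.8°] uniform, h=17: full span → s += 17 → s = 35.0000
seg 4 [201.8°–255.5°] uniform, h=23: full span → s += 23 → s = 58.0000
seg 5 [255.5°–315.9°] cycloidal, h=16: θ=282.5° here. β=27, B=60.4. 16·(0.4470 − sin(2π·0.4470)/(2π)) = 6.3202 → s = 64.3202
radial distance = base radius + s = 36 + 64.3202 = 100.3202

100.3202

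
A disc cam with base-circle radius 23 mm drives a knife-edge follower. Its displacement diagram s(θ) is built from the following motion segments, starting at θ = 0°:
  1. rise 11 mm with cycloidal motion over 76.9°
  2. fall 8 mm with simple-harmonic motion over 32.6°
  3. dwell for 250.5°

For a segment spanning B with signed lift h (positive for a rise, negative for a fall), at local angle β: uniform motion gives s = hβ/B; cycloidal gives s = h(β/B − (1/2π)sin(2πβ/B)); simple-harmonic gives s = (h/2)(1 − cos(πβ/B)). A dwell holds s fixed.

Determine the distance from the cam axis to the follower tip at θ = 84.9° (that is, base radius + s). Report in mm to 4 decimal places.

seg 1 [0°–76.9°] cycloidal, h=11: full span → s += 11 → s = 11.0000
seg 2 [76.9°–109.5°] simple-harmonic, h=-8: θ=84.9° here. β=8, B=32.6. -8/2·(1 − cos(π·0.2454)) = -1.1310 → s = 9.8690
radial distance = base radius + s = 23 + 9.8690 = 32.8690

32.8690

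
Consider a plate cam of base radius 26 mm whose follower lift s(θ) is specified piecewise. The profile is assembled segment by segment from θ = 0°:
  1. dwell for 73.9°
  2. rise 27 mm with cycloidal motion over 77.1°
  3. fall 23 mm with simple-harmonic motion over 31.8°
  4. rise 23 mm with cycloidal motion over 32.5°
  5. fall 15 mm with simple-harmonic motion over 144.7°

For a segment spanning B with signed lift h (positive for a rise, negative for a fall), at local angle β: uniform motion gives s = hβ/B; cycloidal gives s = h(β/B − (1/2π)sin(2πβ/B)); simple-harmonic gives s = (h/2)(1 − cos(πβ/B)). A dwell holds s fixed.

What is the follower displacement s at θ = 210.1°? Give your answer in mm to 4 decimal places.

seg 1 [0°–73.9°] dwell: s stays 0.0000
seg 2 [73.9°–151°] cycloidal, h=27: full span → s += 27 → s = 27.0000
seg 3 [151°–182.8°] simple-harmonic, h=-23: full span → s += -23 → s = 4.0000
seg 4 [182.8°–215.3°] cycloidal, h=23: θ=210.1° here. β=27.3, B=32.5. 23·(0.8400 − sin(2π·0.8400)/(2π)) = 22.4107 → s = 26.4107

26.4107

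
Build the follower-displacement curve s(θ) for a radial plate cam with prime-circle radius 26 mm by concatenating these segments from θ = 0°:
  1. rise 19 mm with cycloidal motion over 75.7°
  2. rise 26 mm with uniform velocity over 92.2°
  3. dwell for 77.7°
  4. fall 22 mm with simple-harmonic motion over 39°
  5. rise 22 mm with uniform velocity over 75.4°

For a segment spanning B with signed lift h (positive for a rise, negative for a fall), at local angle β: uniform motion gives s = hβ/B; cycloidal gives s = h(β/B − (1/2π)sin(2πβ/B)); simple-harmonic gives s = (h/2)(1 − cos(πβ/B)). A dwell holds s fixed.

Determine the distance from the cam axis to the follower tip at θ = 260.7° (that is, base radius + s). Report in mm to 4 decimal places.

seg 1 [0°–75.7°] cycloidal, h=19: full span → s += 19 → s = 19.0000
seg 2 [75.7°–167.9°] uniform, h=26: full span → s += 26 → s = 45.0000
seg 3 [167.9°–245.6°] dwell: s stays 45.0000
seg 4 [245.6°–284.6°] simple-harmonic, h=-22: θ=260.7° here. β=15.1, B=39. -22/2·(1 − cos(π·0.3872)) = -7.1823 → s = 37.8177
radial distance = base radius + s = 26 + 37.8177 = 63.8177

63.8177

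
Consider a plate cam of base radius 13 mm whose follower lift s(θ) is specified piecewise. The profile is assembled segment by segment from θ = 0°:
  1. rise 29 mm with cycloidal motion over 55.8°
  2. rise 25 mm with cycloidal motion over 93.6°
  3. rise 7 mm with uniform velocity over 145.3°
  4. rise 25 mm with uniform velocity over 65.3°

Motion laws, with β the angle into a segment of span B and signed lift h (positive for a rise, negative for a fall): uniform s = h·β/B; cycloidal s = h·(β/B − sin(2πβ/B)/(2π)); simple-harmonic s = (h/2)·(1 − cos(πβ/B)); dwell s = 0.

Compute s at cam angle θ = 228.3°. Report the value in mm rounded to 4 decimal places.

seg 1 [0°–55.8°] cycloidal, h=29: full span → s += 29 → s = 29.0000
seg 2 [55.8°–149.4°] cycloidal, h=25: full span → s += 25 → s = 54.0000
seg 3 [149.4°–294.7°] uniform, h=7: θ=228.3° here. β=78.9, B=145.3. 7·78.9/145.3 = 3.8011 → s = 57.8011

57.8011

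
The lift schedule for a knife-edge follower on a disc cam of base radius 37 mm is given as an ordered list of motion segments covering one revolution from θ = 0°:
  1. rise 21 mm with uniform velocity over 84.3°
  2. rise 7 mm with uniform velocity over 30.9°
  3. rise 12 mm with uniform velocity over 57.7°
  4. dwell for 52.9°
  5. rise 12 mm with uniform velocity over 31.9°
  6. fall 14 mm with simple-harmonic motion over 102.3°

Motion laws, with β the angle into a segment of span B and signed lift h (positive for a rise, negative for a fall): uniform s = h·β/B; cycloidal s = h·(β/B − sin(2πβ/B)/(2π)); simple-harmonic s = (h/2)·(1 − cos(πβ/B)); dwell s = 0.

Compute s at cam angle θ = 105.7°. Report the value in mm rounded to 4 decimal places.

seg 1 [0°–84.3°] uniform, h=21: full span → s += 21 → s = 21.0000
seg 2 [84.3°–115.2°] uniform, h=7: θ=105.7° here. β=21.4, B=30.9. 7·21.4/30.9 = 4.8479 → s = 25.8479

25.8479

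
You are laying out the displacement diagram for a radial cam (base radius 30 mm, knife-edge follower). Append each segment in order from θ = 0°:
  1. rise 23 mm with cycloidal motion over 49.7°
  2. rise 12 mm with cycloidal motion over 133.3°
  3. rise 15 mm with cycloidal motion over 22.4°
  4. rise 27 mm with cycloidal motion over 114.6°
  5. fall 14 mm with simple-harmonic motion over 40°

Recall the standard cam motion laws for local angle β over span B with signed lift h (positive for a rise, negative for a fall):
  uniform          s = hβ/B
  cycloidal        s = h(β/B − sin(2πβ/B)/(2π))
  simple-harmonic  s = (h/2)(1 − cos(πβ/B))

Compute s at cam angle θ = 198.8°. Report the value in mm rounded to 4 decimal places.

seg 1 [0°–49.7°] cycloidal, h=23: full span → s += 23 → s = 23.0000
seg 2 [49.7°–183°] cycloidal, h=12: full span → s += 12 → s = 35.0000
seg 3 [183°–205.4°] cycloidal, h=15: θ=198.8° here. β=15.8, B=22.4. 15·(0.7054 − sin(2π·0.7054)/(2π)) = 12.8744 → s = 47.8744

47.8744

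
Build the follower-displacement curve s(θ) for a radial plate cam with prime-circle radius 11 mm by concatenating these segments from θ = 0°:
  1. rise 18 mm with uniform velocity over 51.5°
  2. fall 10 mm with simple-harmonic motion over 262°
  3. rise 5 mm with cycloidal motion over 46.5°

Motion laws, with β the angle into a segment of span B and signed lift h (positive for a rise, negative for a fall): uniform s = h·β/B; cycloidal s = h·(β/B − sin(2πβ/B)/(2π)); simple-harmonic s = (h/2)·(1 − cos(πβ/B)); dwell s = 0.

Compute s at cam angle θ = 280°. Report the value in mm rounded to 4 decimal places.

seg 1 [0°–51.5°] uniform, h=18: full span → s += 18 → s = 18.0000
seg 2 [51.5°–313.5°] simple-harmonic, h=-10: θ=280° here. β=228.5, B=262. -10/2·(1 − cos(π·0.8721)) = -9.6020 → s = 8.3980

8.3980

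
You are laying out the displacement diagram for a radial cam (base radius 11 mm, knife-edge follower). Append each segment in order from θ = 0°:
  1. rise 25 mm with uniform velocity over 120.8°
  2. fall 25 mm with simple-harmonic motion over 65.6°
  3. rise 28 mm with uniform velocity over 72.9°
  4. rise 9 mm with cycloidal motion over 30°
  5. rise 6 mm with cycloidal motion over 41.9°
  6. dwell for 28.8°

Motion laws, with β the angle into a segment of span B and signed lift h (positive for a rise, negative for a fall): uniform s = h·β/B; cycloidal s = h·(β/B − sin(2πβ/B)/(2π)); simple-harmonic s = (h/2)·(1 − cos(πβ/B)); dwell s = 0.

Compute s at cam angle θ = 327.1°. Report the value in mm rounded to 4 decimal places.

seg 1 [0°–120.8°] uniform, h=25: full span → s += 25 → s = 25.0000
seg 2 [120.8°–186.4°] simple-harmonic, h=-25: full span → s += -25 → s = 0.0000
seg 3 [186.4°–259.3°] uniform, h=28: full span → s += 28 → s = 28.0000
seg 4 [259.3°–289.3°] cycloidal, h=9: full span → s += 9 → s = 37.0000
seg 5 [289.3°–331.2°] cycloidal, h=6: θ=327.1° here. β=37.8, B=41.9. 6·(0.9021 − sin(2π·0.9021)/(2π)) = 5.9637 → s = 42.9637

42.9637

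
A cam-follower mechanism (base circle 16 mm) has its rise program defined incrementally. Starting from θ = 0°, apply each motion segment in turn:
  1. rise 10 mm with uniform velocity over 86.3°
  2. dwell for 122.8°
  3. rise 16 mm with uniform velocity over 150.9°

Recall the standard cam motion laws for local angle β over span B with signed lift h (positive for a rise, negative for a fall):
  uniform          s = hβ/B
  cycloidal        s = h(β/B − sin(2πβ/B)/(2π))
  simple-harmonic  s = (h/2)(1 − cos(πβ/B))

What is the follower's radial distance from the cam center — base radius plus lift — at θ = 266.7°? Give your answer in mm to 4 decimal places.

seg 1 [0°–86.3°] uniform, h=10: full span → s += 10 → s = 10.0000
seg 2 [86.3°–209.1°] dwell: s stays 10.0000
seg 3 [209.1°–360°] uniform, h=16: θ=266.7° here. β=57.6, B=150.9. 16·57.6/150.9 = 6.1074 → s = 16.1074
radial distance = base radius + s = 16 + 16.1074 = 32.1074

32.1074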